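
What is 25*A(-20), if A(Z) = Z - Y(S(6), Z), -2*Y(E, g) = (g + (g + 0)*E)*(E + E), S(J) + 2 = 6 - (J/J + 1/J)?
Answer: -53375/9 ≈ -5930.6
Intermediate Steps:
S(J) = 3 - 1/J (S(J) = -2 + (6 - (J/J + 1/J)) = -2 + (6 - (1 + 1/J)) = -2 + (6 + (-1 - 1/J)) = -2 + (5 - 1/J) = 3 - 1/J)
Y(E, g) = -E*(g + E*g) (Y(E, g) = -(g + (g + 0)*E)*(E + E)/2 = -(g + g*E)*2*E/2 = -(g + E*g)*2*E/2 = -E*(g + E*g))
A(Z) = 427*Z/36 (A(Z) = Z - (-1)*(3 - 1/6)*Z*(1 + (3 - 1/6)) = Z - (-1)*(3 - 1*⅙)*Z*(1 + (3 - 1*⅙)) = Z - (-1)*(3 - ⅙)*Z*(1 + (3 - ⅙)) = Z - (-1)*17*Z*(1 + 17/6)/6 = Z - (-1)*17*Z*23/(6*6) = Z - (-391)*Z/36 = Z + 391*Z/36 = 427*Z/36)
25*A(-20) = 25*((427/36)*(-20)) = 25*(-2135/9) = -53375/9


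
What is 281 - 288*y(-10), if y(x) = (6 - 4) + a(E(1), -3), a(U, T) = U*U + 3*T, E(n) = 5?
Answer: -4903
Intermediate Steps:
a(U, T) = U² + 3*T
y(x) = 18 (y(x) = (6 - 4) + (5² + 3*(-3)) = 2 + (25 - 9) = 2 + 16 = 18)
281 - 288*y(-10) = 281 - 288*18 = 281 - 5184 = -4903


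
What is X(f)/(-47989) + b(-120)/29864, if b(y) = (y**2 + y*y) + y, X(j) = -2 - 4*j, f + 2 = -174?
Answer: 169419999/179142937 ≈ 0.94573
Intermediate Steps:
f = -176 (f = -2 - 174 = -176)
b(y) = y + 2*y**2 (b(y) = (y**2 + y**2) + y = 2*y**2 + y = y + 2*y**2)
X(f)/(-47989) + b(-120)/29864 = (-2 - 4*(-176))/(-47989) - 120*(1 + 2*(-120))/29864 = (-2 + 704)*(-1/47989) - 120*(1 - 240)*(1/29864) = 702*(-1/47989) - 120*(-239)*(1/29864) = -702/47989 + 28680*(1/29864) = -702/47989 + 3585/3733 = 169419999/179142937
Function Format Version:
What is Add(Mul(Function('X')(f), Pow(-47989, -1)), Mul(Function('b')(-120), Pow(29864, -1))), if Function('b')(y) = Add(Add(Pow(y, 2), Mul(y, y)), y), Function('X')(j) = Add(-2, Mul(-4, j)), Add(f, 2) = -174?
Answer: Rational(169419999, 179142937) ≈ 0.94573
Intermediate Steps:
f = -176 (f = Add(-2, -174) = -176)
Function('b')(y) = Add(y, Mul(2, Pow(y, 2))) (Function('b')(y) = Add(Add(Pow(y, 2), Pow(y, 2)), y) = Add(Mul(2, Pow(y, 2)), y) = Add(y, Mul(2, Pow(y, 2))))
Add(Mul(Function('X')(f), Pow(-47989, -1)), Mul(Function('b')(-120), Pow(29864, -1))) = Add(Mul(Add(-2, Mul(-4, -176)), Pow(-47989, -1)), Mul(Mul(-120, Add(1, Mul(2, -120))), Pow(29864, -1))) = Add(Mul(Add(-2, 704), Rational(-1, 47989)), Mul(Mul(-120, Add(1, -240)), Rational(1, 29864))) = Add(Mul(702, Rational(-1, 47989)), Mul(Mul(-120, -239), Rational(1, 29864))) = Add(Rational(-702, 47989), Mul(28680, Rational(1, 29864))) = Add(Rational(-702, 47989), Rational(3585, 3733)) = Rational(169419999, 179142937)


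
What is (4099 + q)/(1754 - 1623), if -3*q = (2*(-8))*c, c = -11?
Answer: 12121/393 ≈ 30.842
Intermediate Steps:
q = -176/3 (q = -2*(-8)*(-11)/3 = -(-16)*(-11)/3 = -⅓*176 = -176/3 ≈ -58.667)
(4099 + q)/(1754 - 1623) = (4099 - 176/3)/(1754 - 1623) = (12121/3)/131 = (12121/3)*(1/131) = 12121/393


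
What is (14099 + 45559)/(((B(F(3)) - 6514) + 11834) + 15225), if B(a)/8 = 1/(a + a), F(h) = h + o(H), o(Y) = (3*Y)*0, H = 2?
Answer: 178974/61639 ≈ 2.9036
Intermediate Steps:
o(Y) = 0
F(h) = h (F(h) = h + 0 = h)
B(a) = 4/a (B(a) = 8/(a + a) = 8/((2*a)) = 8*(1/(2*a)) = 4/a)
(14099 + 45559)/(((B(F(3)) - 6514) + 11834) + 15225) = (14099 + 45559)/(((4/3 - 6514) + 11834) + 15225) = 59658/(((4*(⅓) - 6514) + 11834) + 15225) = 59658/(((4/3 - 6514) + 11834) + 15225) = 59658/((-19538/3 + 11834) + 15225) = 59658/(15964/3 + 15225) = 59658/(61639/3) = 59658*(3/61639) = 178974/61639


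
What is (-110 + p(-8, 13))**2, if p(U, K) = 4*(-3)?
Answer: 14884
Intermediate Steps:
p(U, K) = -12
(-110 + p(-8, 13))**2 = (-110 - 12)**2 = (-122)**2 = 14884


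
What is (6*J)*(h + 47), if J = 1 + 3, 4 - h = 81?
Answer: -720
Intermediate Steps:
h = -77 (h = 4 - 1*81 = 4 - 81 = -77)
J = 4
(6*J)*(h + 47) = (6*4)*(-77 + 47) = 24*(-30) = -720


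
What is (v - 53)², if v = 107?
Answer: 2916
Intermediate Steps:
(v - 53)² = (107 - 53)² = 54² = 2916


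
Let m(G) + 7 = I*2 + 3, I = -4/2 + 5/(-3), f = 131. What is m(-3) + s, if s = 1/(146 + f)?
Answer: -9415/831 ≈ -11.330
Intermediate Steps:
I = -11/3 (I = -4*1/2 + 5*(-1/3) = -2 - 5/3 = -11/3 ≈ -3.6667)
m(G) = -34/3 (m(G) = -7 + (-11/3*2 + 3) = -7 + (-22/3 + 3) = -7 - 13/3 = -34/3)
s = 1/277 (s = 1/(146 + 131) = 1/277 ≈ 0.0036101)
m(-3) + s = -34/3 + 1/277 = -9415/831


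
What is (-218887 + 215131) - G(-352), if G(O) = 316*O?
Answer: 107476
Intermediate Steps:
(-218887 + 215131) - G(-352) = (-218887 + 215131) - 316*(-352) = -3756 - 1*(-111232) = -3756 + 111232 = 107476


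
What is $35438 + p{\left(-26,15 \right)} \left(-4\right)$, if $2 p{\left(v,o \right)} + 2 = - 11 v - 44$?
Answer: $34958$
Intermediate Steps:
$p{\left(v,o \right)} = -23 - \frac{11 v}{2}$ ($p{\left(v,o \right)} = -1 + \frac{- 11 v - 44}{2} = -1 + \frac{-44 - 11 v}{2} = -1 - \left(22 + \frac{11 v}{2}\right) = -23 - \frac{11 v}{2}$)
$35438 + p{\left(-26,15 \right)} \left(-4\right) = 35438 + \left(-23 - -143\right) \left(-4\right) = 35438 + \left(-23 + 143\right) \left(-4\right) = 35438 + 120 \left(-4\right) = 35438 - 480 = 34958$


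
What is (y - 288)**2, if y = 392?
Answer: 10816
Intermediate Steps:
(y - 288)**2 = (392 - 288)**2 = 104**2 = 10816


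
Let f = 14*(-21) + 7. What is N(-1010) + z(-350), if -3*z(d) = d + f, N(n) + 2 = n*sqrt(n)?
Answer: 631/3 - 1010*I*sqrt(1010) ≈ 210.33 - 32098.0*I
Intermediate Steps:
N(n) = -2 + n**(3/2) (N(n) = -2 + n*sqrt(n) = -2 + n**(3/2))
f = -287 (f = -294 + 7 = -287)
z(d) = 287/3 - d/3 (z(d) = -(d - 287)/3 = -(-287 + d)/3 = 287/3 - d/3)
N(-1010) + z(-350) = (-2 + (-1010)**(3/2)) + (287/3 - 1/3*(-350)) = (-2 - 1010*I*sqrt(1010)) + (287/3 + 350/3) = (-2 - 1010*I*sqrt(1010)) + 637/3 = 631/3 - 1010*I*sqrt(1010)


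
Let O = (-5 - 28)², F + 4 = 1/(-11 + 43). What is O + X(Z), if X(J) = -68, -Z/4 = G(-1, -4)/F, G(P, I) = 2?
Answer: 1021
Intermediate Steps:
F = -127/32 (F = -4 + 1/(-11 + 43) = -4 + 1/32 = -127/32 ≈ -3.9688)
Z = 256/127 (Z = -8/(-127/32) = -8*(-32)/127 = -4*(-64/127) = 256/127 ≈ 2.0157)
O = 1089 (O = (-33)² = 1089)
O + X(Z) = 1089 - 68 = 1021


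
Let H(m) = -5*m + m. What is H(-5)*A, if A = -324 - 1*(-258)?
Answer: -1320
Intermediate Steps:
H(m) = -4*m
A = -66 (A = -324 + 258 = -66)
H(-5)*A = -4*(-5)*(-66) = 20*(-66) = -1320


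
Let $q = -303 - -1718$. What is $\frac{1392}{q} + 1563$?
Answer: $\frac{2213037}{1415} \approx 1564.0$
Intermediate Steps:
$q = 1415$ ($q = -303 + 1718 = 1415$)
$\frac{1392}{q} + 1563 = \frac{1392}{1415} + 1563 = \frac{2213037}{1415}$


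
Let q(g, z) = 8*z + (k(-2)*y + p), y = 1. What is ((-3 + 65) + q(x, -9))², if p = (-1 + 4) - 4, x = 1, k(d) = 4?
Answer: 49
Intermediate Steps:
p = -1 (p = 3 - 4 = -1)
q(g, z) = 3 + 8*z (q(g, z) = 8*z + (4*1 - 1) = 8*z + (4 - 1) = 8*z + 3 = 3 + 8*z)
((-3 + 65) + q(x, -9))² = ((-3 + 65) + (3 + 8*(-9)))² = (62 + (3 - 72))² = (62 - 69)² = (-7)² = 49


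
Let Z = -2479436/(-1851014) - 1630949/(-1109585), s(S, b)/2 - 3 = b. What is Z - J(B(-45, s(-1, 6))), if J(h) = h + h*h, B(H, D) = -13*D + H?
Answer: -79647757607344217/1026928684595 ≈ -77559.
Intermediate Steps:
s(S, b) = 6 + 2*b
B(H, D) = H - 13*D
J(h) = h + h²
Z = 2885027213173/1026928684595 (Z = -2479436*(-1/1851014) - 1630949*(-1/1109585) = 1239718/925507 + 1630949/1109585 = 2885027213173/1026928684595 ≈ 2.8094)
Z - J(B(-45, s(-1, 6))) = 2885027213173/1026928684595 - (-45 - 13*(6 + 2*6))*(1 + (-45 - 13*(6 + 2*6))) = 2885027213173/1026928684595 - (-45 - 13*(6 + 12))*(1 + (-45 - 13*(6 + 12))) = 2885027213173/1026928684595 - (-45 - 13*18)*(1 + (-45 - 13*18)) = 2885027213173/1026928684595 - (-45 - 234)*(1 + (-45 - 234)) = 2885027213173/1026928684595 - (-279)*(1 - 279) = 2885027213173/1026928684595 - (-279)*(-278) = 2885027213173/1026928684595 - 1*77562 = 2885027213173/1026928684595 - 77562 = -79647757607344217/1026928684595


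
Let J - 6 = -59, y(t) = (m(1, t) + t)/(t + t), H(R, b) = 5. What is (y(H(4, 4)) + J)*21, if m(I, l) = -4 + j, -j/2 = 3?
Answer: -2247/2 ≈ -1123.5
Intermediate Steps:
j = -6 (j = -2*3 = -6)
m(I, l) = -10 (m(I, l) = -4 - 6 = -10)
y(t) = (-10 + t)/(2*t) (y(t) = (-10 + t)/(t + t) = (-10 + t)/((2*t)) = (-10 + t)*(1/(2*t)) = (-10 + t)/(2*t))
J = -53 (J = 6 - 59 = -53)
(y(H(4, 4)) + J)*21 = ((½)*(-10 + 5)/5 - 53)*21 = ((½)*(⅕)*(-5) - 53)*21 = (-½ - 53)*21 = -107/2*21 = -2247/2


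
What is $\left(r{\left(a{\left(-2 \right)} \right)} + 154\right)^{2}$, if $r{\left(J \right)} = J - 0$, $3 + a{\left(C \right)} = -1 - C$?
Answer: $23104$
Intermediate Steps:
$a{\left(C \right)} = -4 - C$ ($a{\left(C \right)} = -3 - \left(1 + C\right) = -4 - C$)
$r{\left(J \right)} = J$ ($r{\left(J \right)} = J + 0 = J$)
$\left(r{\left(a{\left(-2 \right)} \right)} + 154\right)^{2} = \left(\left(-4 - -2\right) + 154\right)^{2} = \left(\left(-4 + 2\right) + 154\right)^{2} = \left(-2 + 154\right)^{2} = 152^{2} = 23104$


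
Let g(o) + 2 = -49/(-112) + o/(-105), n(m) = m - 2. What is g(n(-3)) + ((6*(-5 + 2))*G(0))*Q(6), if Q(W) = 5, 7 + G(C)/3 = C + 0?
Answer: 634531/336 ≈ 1888.5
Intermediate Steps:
G(C) = -21 + 3*C (G(C) = -21 + 3*(C + 0) = -21 + 3*C)
n(m) = -2 + m
g(o) = -25/16 - o/105 (g(o) = -2 + (-49/(-112) + o/(-105)) = -2 + (-49*(-1/112) + o*(-1/105)) = -2 + (7/16 - o/105) = -25/16 - o/105)
g(n(-3)) + ((6*(-5 + 2))*G(0))*Q(6) = (-25/16 - (-2 - 3)/105) + ((6*(-5 + 2))*(-21 + 3*0))*5 = (-25/16 - 1/105*(-5)) + ((6*(-3))*(-21 + 0))*5 = (-25/16 + 1/21) - 18*(-21)*5 = -509/336 + 378*5 = -509/336 + 1890 = 634531/336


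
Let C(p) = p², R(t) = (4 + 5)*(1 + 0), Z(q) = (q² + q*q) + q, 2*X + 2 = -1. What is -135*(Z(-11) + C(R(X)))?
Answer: -42120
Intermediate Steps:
X = -3/2 (X = -1 + (½)*(-1) = -1 - ½ = -3/2 ≈ -1.5000)
Z(q) = q + 2*q² (Z(q) = (q² + q²) + q = 2*q² + q = q + 2*q²)
R(t) = 9 (R(t) = 9*1 = 9)
-135*(Z(-11) + C(R(X))) = -135*(-11*(1 + 2*(-11)) + 9²) = -135*(-11*(1 - 22) + 81) = -135*(-11*(-21) + 81) = -135*(231 + 81) = -135*312 = -42120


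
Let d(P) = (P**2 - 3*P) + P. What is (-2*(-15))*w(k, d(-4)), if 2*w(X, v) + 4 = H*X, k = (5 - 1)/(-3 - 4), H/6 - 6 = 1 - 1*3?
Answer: -1860/7 ≈ -265.71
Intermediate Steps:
H = 24 (H = 36 + 6*(1 - 1*3) = 36 + 6*(1 - 3) = 36 + 6*(-2) = 36 - 12 = 24)
k = -4/7 (k = 4/(-7) = 4*(-1/7) = -4/7 ≈ -0.57143)
d(P) = P**2 - 2*P
w(X, v) = -2 + 12*X (w(X, v) = -2 + (24*X)/2 = -2 + 12*X)
(-2*(-15))*w(k, d(-4)) = (-2*(-15))*(-2 + 12*(-4/7)) = 30*(-2 - 48/7) = 30*(-62/7) = -1860/7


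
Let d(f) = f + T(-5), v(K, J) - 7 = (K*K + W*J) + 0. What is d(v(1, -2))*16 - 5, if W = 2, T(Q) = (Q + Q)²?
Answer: 1659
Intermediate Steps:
T(Q) = 4*Q² (T(Q) = (2*Q)² = 4*Q²)
v(K, J) = 7 + K² + 2*J (v(K, J) = 7 + ((K*K + 2*J) + 0) = 7 + ((K² + 2*J) + 0) = 7 + (K² + 2*J) = 7 + K² + 2*J)
d(f) = 100 + f (d(f) = f + 4*(-5)² = f + 4*25 = f + 100 = 100 + f)
d(v(1, -2))*16 - 5 = (100 + (7 + 1² + 2*(-2)))*16 - 5 = (100 + (7 + 1 - 4))*16 - 5 = (100 + 4)*16 - 5 = 104*16 - 5 = 1664 - 5 = 1659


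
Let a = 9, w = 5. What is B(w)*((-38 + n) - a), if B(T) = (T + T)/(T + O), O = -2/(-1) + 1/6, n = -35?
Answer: -4920/43 ≈ -114.42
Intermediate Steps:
O = 13/6 (O = -2*(-1) + 1*(⅙) = 2 + ⅙ = 13/6 ≈ 2.1667)
B(T) = 2*T/(13/6 + T) (B(T) = (T + T)/(T + 13/6) = (2*T)/(13/6 + T) = 2*T/(13/6 + T))
B(w)*((-38 + n) - a) = (12*5/(13 + 6*5))*((-38 - 35) - 1*9) = (12*5/(13 + 30))*(-73 - 9) = (12*5/43)*(-82) = (12*5*(1/43))*(-82) = (60/43)*(-82) = -4920/43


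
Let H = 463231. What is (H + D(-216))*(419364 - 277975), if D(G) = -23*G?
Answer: 66198188411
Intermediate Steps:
(H + D(-216))*(419364 - 277975) = (463231 - 23*(-216))*(419364 - 277975) = (463231 + 4968)*141389 = 468199*141389 = 66198188411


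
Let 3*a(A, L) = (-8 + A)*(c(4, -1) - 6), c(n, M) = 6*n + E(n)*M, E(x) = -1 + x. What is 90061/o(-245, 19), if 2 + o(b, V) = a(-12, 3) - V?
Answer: -90061/121 ≈ -744.31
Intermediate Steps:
c(n, M) = 6*n + M*(-1 + n) (c(n, M) = 6*n + (-1 + n)*M = 6*n + M*(-1 + n))
a(A, L) = -40 + 5*A (a(A, L) = ((-8 + A)*((6*4 - (-1 + 4)) - 6))/3 = ((-8 + A)*((24 - 1*3) - 6))/3 = ((-8 + A)*((24 - 3) - 6))/3 = ((-8 + A)*(21 - 6))/3 = ((-8 + A)*15)/3 = (-120 + 15*A)/3 = -40 + 5*A)
o(b, V) = -102 - V (o(b, V) = -2 + ((-40 + 5*(-12)) - V) = -2 + ((-40 - 60) - V) = -2 + (-100 - V) = -102 - V)
90061/o(-245, 19) = 90061/(-102 - 1*19) = 90061/(-102 - 19) = 90061/(-121) = 90061*(-1/121) = -90061/121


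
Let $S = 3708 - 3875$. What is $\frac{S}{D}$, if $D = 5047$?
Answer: $- \frac{167}{5047} \approx -0.033089$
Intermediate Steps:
$S = -167$
$\frac{S}{D} = - \frac{167}{5047}$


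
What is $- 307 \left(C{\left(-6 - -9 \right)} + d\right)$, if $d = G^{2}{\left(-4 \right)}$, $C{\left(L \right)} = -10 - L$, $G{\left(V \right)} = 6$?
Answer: $-7061$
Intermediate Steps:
$d = 36$ ($d = 6^{2} = 36$)
$- 307 \left(C{\left(-6 - -9 \right)} + d\right) = - 307 \left(\left(-10 - \left(-6 - -9\right)\right) + 36\right) = - 307 \left(\left(-10 - \left(-6 + 9\right)\right) + 36\right) = - 307 \left(\left(-10 - 3\right) + 36\right) = - 307 \left(-13 + 36\right) = \left(-307\right) 23 = -7061$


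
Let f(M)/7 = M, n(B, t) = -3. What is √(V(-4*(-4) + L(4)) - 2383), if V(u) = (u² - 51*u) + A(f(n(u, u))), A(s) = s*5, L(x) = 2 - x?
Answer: 3*I*√334 ≈ 54.827*I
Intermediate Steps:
f(M) = 7*M
A(s) = 5*s
V(u) = -105 + u² - 51*u (V(u) = (u² - 51*u) + 5*(7*(-3)) = (u² - 51*u) + 5*(-21) = (u² - 51*u) - 105 = -105 + u² - 51*u)
√(V(-4*(-4) + L(4)) - 2383) = √((-105 + (-4*(-4) + (2 - 1*4))² - 51*(-4*(-4) + (2 - 1*4))) - 2383) = √((-105 + (16 + (2 - 4))² - 51*(16 + (2 - 4))) - 2383) = √((-105 + (16 - 2)² - 51*(16 - 2)) - 2383) = √((-105 + 14² - 51*14) - 2383) = √((-105 + 196 - 714) - 2383) = √(-623 - 2383) = √(-3006) = 3*I*√334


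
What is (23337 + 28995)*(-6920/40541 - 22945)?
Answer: -48680281674780/40541 ≈ -1.2008e+9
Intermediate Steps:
(23337 + 28995)*(-6920/40541 - 22945) = 52332*(-6920*1/40541 - 22945) = 52332*(-6920/40541 - 22945) = 52332*(-930220165/40541) = -48680281674780/40541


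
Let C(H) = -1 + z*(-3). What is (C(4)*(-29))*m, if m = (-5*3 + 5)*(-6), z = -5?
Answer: -24360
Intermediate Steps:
C(H) = 14 (C(H) = -1 - 5*(-3) = -1 + 15 = 14)
m = 60 (m = (-15 + 5)*(-6) = -10*(-6) = 60)
(C(4)*(-29))*m = (14*(-29))*60 = -406*60 = -24360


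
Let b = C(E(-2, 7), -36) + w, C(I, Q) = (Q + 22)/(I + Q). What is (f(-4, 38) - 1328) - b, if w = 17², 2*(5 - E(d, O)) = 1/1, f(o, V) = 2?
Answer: -14539/9 ≈ -1615.4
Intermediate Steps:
E(d, O) = 9/2 (E(d, O) = 5 - ½/1 = 5 - ½*1 = 5 - ½ = 9/2)
C(I, Q) = (22 + Q)/(I + Q)
w = 289
b = 2605/9 (b = (22 - 36)/(9/2 - 36) + 289 = -14/(-63/2) + 289 = -2/63*(-14) + 289 = 4/9 + 289 = 2605/9 ≈ 289.44)
(f(-4, 38) - 1328) - b = (2 - 1328) - 1*2605/9 = -1326 - 2605/9 = -14539/9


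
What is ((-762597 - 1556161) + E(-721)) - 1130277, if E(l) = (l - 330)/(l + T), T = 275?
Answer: -1538268559/446 ≈ -3.4490e+6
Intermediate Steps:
E(l) = (-330 + l)/(275 + l) (E(l) = (l - 330)/(l + 275) = (-330 + l)/(275 + l))
((-762597 - 1556161) + E(-721)) - 1130277 = ((-762597 - 1556161) + (-330 - 721)/(275 - 721)) - 1130277 = (-2318758 - 1051/(-446)) - 1130277 = (-2318758 - 1/446*(-1051)) - 1130277 = (-2318758 + 1051/446) - 1130277 = -1034165017/446 - 1130277 = -1538268559/446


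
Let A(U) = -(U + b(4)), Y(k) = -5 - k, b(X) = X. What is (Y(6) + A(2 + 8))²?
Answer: 625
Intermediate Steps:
A(U) = -4 - U (A(U) = -(U + 4) = -(4 + U) = -4 - U)
(Y(6) + A(2 + 8))² = ((-5 - 1*6) + (-4 - (2 + 8)))² = ((-5 - 6) + (-4 - 1*10))² = (-11 + (-4 - 10))² = (-11 - 14)² = (-25)² = 625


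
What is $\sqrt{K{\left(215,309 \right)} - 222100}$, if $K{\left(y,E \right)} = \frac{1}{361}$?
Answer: $\frac{i \sqrt{80178099}}{19} \approx 471.27 i$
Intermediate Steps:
$K{\left(y,E \right)} = \frac{1}{361}$
$\sqrt{K{\left(215,309 \right)} - 222100} = \sqrt{\frac{1}{361} - 222100} = \sqrt{- \frac{80178099}{361}} = \frac{i \sqrt{80178099}}{19}$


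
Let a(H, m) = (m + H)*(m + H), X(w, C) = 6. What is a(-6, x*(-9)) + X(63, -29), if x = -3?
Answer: 447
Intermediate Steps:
a(H, m) = (H + m)² (a(H, m) = (H + m)*(H + m) = (H + m)²)
a(-6, x*(-9)) + X(63, -29) = (-6 - 3*(-9))² + 6 = (-6 + 27)² + 6 = 21² + 6 = 441 + 6 = 447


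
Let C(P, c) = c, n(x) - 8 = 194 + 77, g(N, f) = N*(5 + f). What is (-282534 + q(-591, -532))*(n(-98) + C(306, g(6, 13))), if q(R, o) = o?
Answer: -109546542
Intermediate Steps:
n(x) = 279 (n(x) = 8 + (194 + 77) = 8 + 271 = 279)
(-282534 + q(-591, -532))*(n(-98) + C(306, g(6, 13))) = (-282534 - 532)*(279 + 6*(5 + 13)) = -283066*(279 + 6*18) = -283066*(279 + 108) = -283066*387 = -109546542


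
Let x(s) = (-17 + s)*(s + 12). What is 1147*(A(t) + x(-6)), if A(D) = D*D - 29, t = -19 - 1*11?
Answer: 840751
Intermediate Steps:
t = -30 (t = -19 - 11 = -30)
x(s) = (-17 + s)*(12 + s)
A(D) = -29 + D**2 (A(D) = D**2 - 29 = -29 + D**2)
1147*(A(t) + x(-6)) = 1147*((-29 + (-30)**2) + (-204 + (-6)**2 - 5*(-6))) = 1147*((-29 + 900) + (-204 + 36 + 30)) = 1147*(871 - 138) = 1147*733 = 840751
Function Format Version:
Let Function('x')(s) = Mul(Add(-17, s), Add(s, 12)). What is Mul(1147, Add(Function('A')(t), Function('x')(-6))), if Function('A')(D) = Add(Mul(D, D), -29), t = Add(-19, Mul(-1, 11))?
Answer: 840751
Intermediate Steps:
t = -30 (t = Add(-19, -11) = -30)
Function('x')(s) = Mul(Add(-17, s), Add(12, s))
Function('A')(D) = Add(-29, Pow(D, 2)) (Function('A')(D) = Add(Pow(D, 2), -29) = Add(-29, Pow(D, 2)))
Mul(1147, Add(Function('A')(t), Function('x')(-6))) = Mul(1147, Add(Add(-29, Pow(-30, 2)), Add(-204, Pow(-6, 2), Mul(-5, -6)))) = Mul(1147, Add(Add(-29, 900), Add(-204, 36, 30))) = Mul(1147, Add(871, -138)) = Mul(1147, 733) = 840751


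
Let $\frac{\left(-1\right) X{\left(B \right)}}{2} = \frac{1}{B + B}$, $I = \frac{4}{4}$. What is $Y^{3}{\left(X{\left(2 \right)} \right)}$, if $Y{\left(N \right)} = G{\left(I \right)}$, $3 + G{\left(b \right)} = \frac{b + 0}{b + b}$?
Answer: $- \frac{125}{8} \approx -15.625$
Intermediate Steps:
$I = 1$ ($I = 4 \cdot \frac{1}{4} = 1$)
$X{\left(B \right)} = - \frac{1}{B}$ ($X{\left(B \right)} = - \frac{2}{B + B} = - \frac{2}{2 B} = - 2 \frac{1}{2 B} = - \frac{1}{B}$)
$G{\left(b \right)} = - \frac{5}{2}$ ($G{\left(b \right)} = -3 + \frac{b + 0}{b + b} = -3 + \frac{b}{2 b} = -3 + b \frac{1}{2 b} = -3 + \frac{1}{2} = - \frac{5}{2}$)
$Y{\left(N \right)} = - \frac{5}{2}$
$Y^{3}{\left(X{\left(2 \right)} \right)} = \left(- \frac{5}{2}\right)^{3} = - \frac{125}{8}$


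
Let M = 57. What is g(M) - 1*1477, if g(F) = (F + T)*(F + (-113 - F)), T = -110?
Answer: 4512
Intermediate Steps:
g(F) = 12430 - 113*F (g(F) = (F - 110)*(F + (-113 - F)) = (-110 + F)*(-113) = 12430 - 113*F)
g(M) - 1*1477 = (12430 - 113*57) - 1*1477 = (12430 - 6441) - 1477 = 5989 - 1477 = 4512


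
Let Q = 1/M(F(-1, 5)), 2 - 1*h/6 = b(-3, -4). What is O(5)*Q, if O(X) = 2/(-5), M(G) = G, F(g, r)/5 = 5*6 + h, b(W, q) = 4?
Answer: -1/225 ≈ -0.0044444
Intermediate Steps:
h = -12 (h = 12 - 6*4 = 12 - 24 = -12)
F(g, r) = 90 (F(g, r) = 5*(5*6 - 12) = 5*(30 - 12) = 5*18 = 90)
O(X) = -⅖ (O(X) = 2*(-⅕) = -⅖)
Q = 1/90 ≈ 0.011111
O(5)*Q = -⅖*1/90 = -1/225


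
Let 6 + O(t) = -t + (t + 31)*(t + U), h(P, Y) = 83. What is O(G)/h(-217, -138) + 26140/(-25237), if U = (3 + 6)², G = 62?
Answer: 331741127/2094671 ≈ 158.37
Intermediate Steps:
U = 81 (U = 9² = 81)
O(t) = -6 - t + (31 + t)*(81 + t) (O(t) = -6 + (-t + (t + 31)*(t + 81)) = -6 + (-t + (31 + t)*(81 + t)) = -6 - t + (31 + t)*(81 + t))
O(G)/h(-217, -138) + 26140/(-25237) = (2505 + 62² + 111*62)/83 + 26140/(-25237) = (2505 + 3844 + 6882)*(1/83) + 26140*(-1/25237) = 13231*(1/83) - 26140/25237 = 13231/83 - 26140/25237 = 331741127/2094671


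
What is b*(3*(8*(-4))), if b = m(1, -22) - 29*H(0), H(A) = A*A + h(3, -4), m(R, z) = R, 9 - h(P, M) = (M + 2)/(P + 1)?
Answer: 26352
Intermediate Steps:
h(P, M) = 9 - (2 + M)/(1 + P) (h(P, M) = 9 - (M + 2)/(P + 1) = 9 - (2 + M)/(1 + P))
H(A) = 19/2 + A² (H(A) = A*A + (7 - 1*(-4) + 9*3)/(1 + 3) = A² + (7 + 4 + 27)/4 = A² + (¼)*38 = A² + 19/2 = 19/2 + A²)
b = -549/2 (b = 1 - 29*(19/2 + 0²) = 1 - 29*(19/2 + 0) = 1 - 29*19/2 = 1 - 1*551/2 = 1 - 551/2 = -549/2 ≈ -274.50)
b*(3*(8*(-4))) = -1647*8*(-4)/2 = -1647*(-32)/2 = -549/2*(-96) = 26352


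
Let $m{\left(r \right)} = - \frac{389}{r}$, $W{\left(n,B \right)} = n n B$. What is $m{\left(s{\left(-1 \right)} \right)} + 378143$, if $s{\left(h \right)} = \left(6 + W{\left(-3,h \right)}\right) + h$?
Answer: $\frac{1512961}{4} \approx 3.7824 \cdot 10^{5}$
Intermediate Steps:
$W{\left(n,B \right)} = B n^{2}$ ($W{\left(n,B \right)} = n^{2} B = B n^{2}$)
$s{\left(h \right)} = 6 + 10 h$ ($s{\left(h \right)} = \left(6 + h \left(-3\right)^{2}\right) + h = \left(6 + h 9\right) + h = \left(6 + 9 h\right) + h = 6 + 10 h$)
$m{\left(s{\left(-1 \right)} \right)} + 378143 = - \frac{389}{6 + 10 \left(-1\right)} + 378143 = - \frac{389}{6 - 10} + 378143 = - \frac{389}{-4} + 378143 = \left(-389\right) \left(- \frac{1}{4}\right) + 378143 = \frac{389}{4} + 378143 = \frac{1512961}{4}$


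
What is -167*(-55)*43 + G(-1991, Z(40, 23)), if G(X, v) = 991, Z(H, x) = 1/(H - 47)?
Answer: 395946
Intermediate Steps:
Z(H, x) = 1/(-47 + H)
-167*(-55)*43 + G(-1991, Z(40, 23)) = -167*(-55)*43 + 991 = 9185*43 + 991 = 394955 + 991 = 395946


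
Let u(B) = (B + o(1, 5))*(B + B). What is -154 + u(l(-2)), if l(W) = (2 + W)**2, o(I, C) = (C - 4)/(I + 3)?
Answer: -154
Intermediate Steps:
o(I, C) = (-4 + C)/(3 + I)
u(B) = 2*B*(1/4 + B) (u(B) = (B + (-4 + 5)/(3 + 1))*(B + B) = (B + 1/4)*(2*B) = (1/4 + B)*(2*B) = 2*B*(1/4 + B))
-154 + u(l(-2)) = -154 + (2 - 2)**2*(1 + 4*(2 - 2)**2)/2 = -154 + (1/2)*0**2*(1 + 4*0**2) = -154 + (1/2)*0*(1 + 4*0) = -154 + (1/2)*0*(1 + 0) = -154 + (1/2)*0*1 = -154 + 0 = -154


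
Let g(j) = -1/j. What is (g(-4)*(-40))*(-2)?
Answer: 20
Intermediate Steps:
(g(-4)*(-40))*(-2) = (-1/(-4)*(-40))*(-2) = (-1*(-¼)*(-40))*(-2) = ((¼)*(-40))*(-2) = -10*(-2) = 20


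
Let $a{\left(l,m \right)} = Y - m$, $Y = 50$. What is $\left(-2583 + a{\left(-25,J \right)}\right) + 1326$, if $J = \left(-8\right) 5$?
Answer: $-1167$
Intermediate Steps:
$J = -40$
$a{\left(l,m \right)} = 50 - m$
$\left(-2583 + a{\left(-25,J \right)}\right) + 1326 = \left(-2583 + \left(50 - -40\right)\right) + 1326 = \left(-2583 + \left(50 + 40\right)\right) + 1326 = \left(-2583 + 90\right) + 1326 = -2493 + 1326 = -1167$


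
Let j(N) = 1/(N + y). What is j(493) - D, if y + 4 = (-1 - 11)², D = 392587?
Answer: -248507570/633 ≈ -3.9259e+5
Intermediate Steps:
y = 140 (y = -4 + (-1 - 11)² = -4 + (-12)² = -4 + 144 = 140)
j(N) = 1/(140 + N) (j(N) = 1/(N + 140) = 1/(140 + N))
j(493) - D = 1/(140 + 493) - 1*392587 = 1/633 - 392587 = -248507570/633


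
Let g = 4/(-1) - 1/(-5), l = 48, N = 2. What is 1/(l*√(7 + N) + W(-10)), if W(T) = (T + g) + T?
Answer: 5/601 ≈ 0.0083195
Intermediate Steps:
g = -19/5 (g = 4*(-1) - 1*(-⅕) = -4 + ⅕ = -19/5 ≈ -3.8000)
W(T) = -19/5 + 2*T (W(T) = (T - 19/5) + T = (-19/5 + T) + T = -19/5 + 2*T)
1/(l*√(7 + N) + W(-10)) = 1/(48*√(7 + 2) + (-19/5 + 2*(-10))) = 1/(48*√9 + (-19/5 - 20)) = 1/(48*3 - 119/5) = 1/(144 - 119/5) = 1/(601/5) = 5/601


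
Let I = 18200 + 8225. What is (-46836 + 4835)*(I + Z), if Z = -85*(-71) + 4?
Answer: -1363520464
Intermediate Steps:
I = 26425
Z = 6039 (Z = 6035 + 4 = 6039)
(-46836 + 4835)*(I + Z) = (-46836 + 4835)*(26425 + 6039) = -42001*32464 = -1363520464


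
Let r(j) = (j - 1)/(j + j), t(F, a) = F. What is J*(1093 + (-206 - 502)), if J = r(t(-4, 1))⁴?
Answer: 240625/4096 ≈ 58.746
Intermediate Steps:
r(j) = (-1 + j)/(2*j) (r(j) = (-1 + j)/((2*j)) = (-1 + j)*(1/(2*j)) = (-1 + j)/(2*j))
J = 625/4096 (J = ((½)*(-1 - 4)/(-4))⁴ = ((½)*(-¼)*(-5))⁴ = (5/8)⁴ = 625/4096 ≈ 0.15259)
J*(1093 + (-206 - 502)) = 625*(1093 + (-206 - 502))/4096 = 625*(1093 - 708)/4096 = (625/4096)*385 = 240625/4096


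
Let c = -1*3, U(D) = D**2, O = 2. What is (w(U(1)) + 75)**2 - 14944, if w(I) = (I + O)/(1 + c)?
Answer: -38167/4 ≈ -9541.8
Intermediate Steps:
c = -3
w(I) = -1 - I/2 (w(I) = (I + 2)/(1 - 3) = (2 + I)/(-2) = (2 + I)*(-1/2) = -1 - I/2)
(w(U(1)) + 75)**2 - 14944 = ((-1 - 1/2*1**2) + 75)**2 - 14944 = ((-1 - 1/2*1) + 75)**2 - 14944 = ((-1 - 1/2) + 75)**2 - 14944 = (-3/2 + 75)**2 - 14944 = (147/2)**2 - 14944 = 21609/4 - 14944 = -38167/4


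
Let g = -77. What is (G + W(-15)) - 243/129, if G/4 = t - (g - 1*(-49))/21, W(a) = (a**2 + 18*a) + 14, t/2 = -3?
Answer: -6650/129 ≈ -51.550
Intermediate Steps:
t = -6 (t = 2*(-3) = -6)
W(a) = 14 + a**2 + 18*a
G = -56/3 (G = 4*(-6 - (-77 - 1*(-49))/21) = 4*(-6 - (-77 + 49)/21) = 4*(-6 - (-28)/21) = 4*(-6 - 1*(-4/3)) = 4*(-6 + 4/3) = 4*(-14/3) = -56/3 ≈ -18.667)
(G + W(-15)) - 243/129 = (-56/3 + (14 + (-15)**2 + 18*(-15))) - 243/129 = (-56/3 + (14 + 225 - 270)) - 243*1/129 = (-56/3 - 31) - 81/43 = -149/3 - 81/43 = -6650/129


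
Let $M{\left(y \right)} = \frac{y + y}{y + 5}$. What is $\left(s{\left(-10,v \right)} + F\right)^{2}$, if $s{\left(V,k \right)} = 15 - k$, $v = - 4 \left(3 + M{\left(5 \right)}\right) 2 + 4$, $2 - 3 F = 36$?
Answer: $\frac{9025}{9} \approx 1002.8$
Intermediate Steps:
$F = - \frac{34}{3}$ ($F = \frac{2}{3} - 12 = - \frac{34}{3} \approx -11.333$)
$M{\left(y \right)} = \frac{2 y}{5 + y}$
$v = -28$ ($v = - 4 \left(3 + 2 \cdot 5 \frac{1}{5 + 5}\right) 2 + 4 = - 4 \left(3 + 2 \cdot 5 \cdot \frac{1}{10}\right) 2 + 4 = - 4 \left(3 + 1\right) 2 + 4 = - 4 \cdot 4 \cdot 2 + 4 = \left(-4\right) 8 + 4 = -32 + 4 = -28$)
$\left(s{\left(-10,v \right)} + F\right)^{2} = \left(\left(15 - -28\right) - \frac{34}{3}\right)^{2} = \left(\left(15 + 28\right) - \frac{34}{3}\right)^{2} = \left(43 - \frac{34}{3}\right)^{2} = \left(\frac{95}{3}\right)^{2} = \frac{9025}{9}$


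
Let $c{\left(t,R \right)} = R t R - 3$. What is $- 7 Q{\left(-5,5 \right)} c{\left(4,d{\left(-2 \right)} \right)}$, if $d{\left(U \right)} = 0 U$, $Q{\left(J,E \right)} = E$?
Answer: $105$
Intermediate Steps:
$d{\left(U \right)} = 0$
$c{\left(t,R \right)} = -3 + t R^{2}$ ($c{\left(t,R \right)} = t R^{2} - 3 = -3 + t R^{2}$)
$- 7 Q{\left(-5,5 \right)} c{\left(4,d{\left(-2 \right)} \right)} = \left(-7\right) 5 \left(-3 + 4 \cdot 0^{2}\right) = - 35 \left(-3 + 4 \cdot 0\right) = - 35 \left(-3 + 0\right) = \left(-35\right) \left(-3\right) = 105$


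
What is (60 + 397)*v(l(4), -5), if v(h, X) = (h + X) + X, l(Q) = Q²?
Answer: 2742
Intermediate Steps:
v(h, X) = h + 2*X (v(h, X) = (X + h) + X = h + 2*X)
(60 + 397)*v(l(4), -5) = (60 + 397)*(4² + 2*(-5)) = 457*(16 - 10) = 457*6 = 2742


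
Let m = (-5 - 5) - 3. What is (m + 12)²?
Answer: 1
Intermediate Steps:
m = -13 (m = -10 - 3 = -13)
(m + 12)² = (-13 + 12)² = (-1)² = 1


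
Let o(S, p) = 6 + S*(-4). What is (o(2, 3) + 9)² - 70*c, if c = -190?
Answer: 13349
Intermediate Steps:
o(S, p) = 6 - 4*S
(o(2, 3) + 9)² - 70*c = ((6 - 4*2) + 9)² - 70*(-190) = ((6 - 8) + 9)² + 13300 = (-2 + 9)² + 13300 = 7² + 13300 = 49 + 13300 = 13349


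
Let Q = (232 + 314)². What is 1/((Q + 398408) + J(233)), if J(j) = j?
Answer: 1/696757 ≈ 1.4352e-6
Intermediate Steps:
Q = 298116 (Q = 546² = 298116)
1/((Q + 398408) + J(233)) = 1/((298116 + 398408) + 233) = 1/(696524 + 233) = 1/696757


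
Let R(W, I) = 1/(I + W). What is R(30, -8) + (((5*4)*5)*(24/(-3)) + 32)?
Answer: -16895/22 ≈ -767.95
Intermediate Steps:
R(30, -8) + (((5*4)*5)*(24/(-3)) + 32) = 1/(-8 + 30) + (((5*4)*5)*(24/(-3)) + 32) = 1/22 + ((20*5)*(24*(-1/3)) + 32) = 1/22 + (100*(-8) + 32) = 1/22 + (-800 + 32) = 1/22 - 768 = -16895/22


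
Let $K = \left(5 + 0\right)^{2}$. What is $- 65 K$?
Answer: $-1625$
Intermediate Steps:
$K = 25$ ($K = 5^{2} = 25$)
$- 65 K = \left(-65\right) 25 = -1625$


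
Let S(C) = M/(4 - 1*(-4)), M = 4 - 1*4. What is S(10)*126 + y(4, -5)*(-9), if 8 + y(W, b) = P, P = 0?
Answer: 72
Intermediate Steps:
M = 0 (M = 4 - 4 = 0)
y(W, b) = -8 (y(W, b) = -8 + 0 = -8)
S(C) = 0 (S(C) = 0/(4 - 1*(-4)) = 0/(4 + 4) = 0/8 = 0*(1/8) = 0)
S(10)*126 + y(4, -5)*(-9) = 0*126 - 8*(-9) = 0 + 72 = 72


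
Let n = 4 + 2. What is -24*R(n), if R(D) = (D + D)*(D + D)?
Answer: -3456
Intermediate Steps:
n = 6
R(D) = 4*D**2 (R(D) = (2*D)*(2*D) = 4*D**2)
-24*R(n) = -96*6**2 = -96*36 = -24*144 = -3456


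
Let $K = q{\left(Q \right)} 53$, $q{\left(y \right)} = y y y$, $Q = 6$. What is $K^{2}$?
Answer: $131056704$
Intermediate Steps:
$q{\left(y \right)} = y^{3}$ ($q{\left(y \right)} = y^{2} y = y^{3}$)
$K = 11448$ ($K = 6^{3} \cdot 53 = 216 \cdot 53 = 11448$)
$K^{2} = 11448^{2} = 131056704$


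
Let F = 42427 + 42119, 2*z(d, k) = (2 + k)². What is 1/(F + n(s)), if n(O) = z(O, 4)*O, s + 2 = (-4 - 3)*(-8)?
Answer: 1/85518 ≈ 1.1693e-5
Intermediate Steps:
s = 54 (s = -2 + (-4 - 3)*(-8) = -2 - 7*(-8) = -2 + 56 = 54)
z(d, k) = (2 + k)²/2
n(O) = 18*O (n(O) = ((2 + 4)²/2)*O = ((½)*6²)*O = ((½)*36)*O = 18*O)
F = 84546
1/(F + n(s)) = 1/(84546 + 18*54) = 1/(84546 + 972) = 1/85518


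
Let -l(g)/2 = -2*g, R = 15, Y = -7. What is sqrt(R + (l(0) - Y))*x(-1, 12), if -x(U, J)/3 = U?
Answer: 3*sqrt(22) ≈ 14.071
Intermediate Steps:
x(U, J) = -3*U
l(g) = 4*g (l(g) = -(-4)*g = 4*g)
sqrt(R + (l(0) - Y))*x(-1, 12) = sqrt(15 + (4*0 - 1*(-7)))*(-3*(-1)) = sqrt(15 + (0 + 7))*3 = sqrt(15 + 7)*3 = sqrt(22)*3 = 3*sqrt(22)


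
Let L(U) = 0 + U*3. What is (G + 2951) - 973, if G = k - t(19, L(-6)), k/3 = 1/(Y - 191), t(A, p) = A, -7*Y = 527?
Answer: 3651555/1864 ≈ 1959.0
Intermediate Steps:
Y = -527/7 (Y = -⅐*527 = -527/7 ≈ -75.286)
L(U) = 3*U (L(U) = 0 + 3*U = 3*U)
k = -21/1864 (k = 3/(-527/7 - 191) = 3/(-1864/7) = 3*(-7/1864) = -21/1864 ≈ -0.011266)
G = -35437/1864 (G = -21/1864 - 1*19 = -21/1864 - 19 = -35437/1864 ≈ -19.011)
(G + 2951) - 973 = (-35437/1864 + 2951) - 973 = 5465227/1864 - 973 = 3651555/1864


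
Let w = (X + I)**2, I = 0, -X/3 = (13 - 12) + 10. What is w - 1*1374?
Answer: -285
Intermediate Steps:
X = -33 (X = -3*((13 - 12) + 10) = -3*(1 + 10) = -3*11 = -33)
w = 1089 (w = (-33 + 0)**2 = (-33)**2 = 1089)
w - 1*1374 = 1089 - 1*1374 = 1089 - 1374 = -285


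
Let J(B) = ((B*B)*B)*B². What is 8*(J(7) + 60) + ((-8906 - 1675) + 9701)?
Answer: 134056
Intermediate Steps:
J(B) = B⁵ (J(B) = (B²*B)*B² = B³*B² = B⁵)
8*(J(7) + 60) + ((-8906 - 1675) + 9701) = 8*(7⁵ + 60) + ((-8906 - 1675) + 9701) = 8*(16807 + 60) + (-10581 + 9701) = 8*16867 - 880 = 134936 - 880 = 134056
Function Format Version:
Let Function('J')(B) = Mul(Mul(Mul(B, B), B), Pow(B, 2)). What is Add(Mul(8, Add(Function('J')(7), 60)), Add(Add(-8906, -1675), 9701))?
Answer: 134056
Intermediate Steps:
Function('J')(B) = Pow(B, 5) (Function('J')(B) = Mul(Mul(Pow(B, 2), B), Pow(B, 2)) = Mul(Pow(B, 3), Pow(B, 2)) = Pow(B, 5))
Add(Mul(8, Add(Function('J')(7), 60)), Add(Add(-8906, -1675), 9701)) = Add(Mul(8, Add(Pow(7, 5), 60)), Add(Add(-8906, -1675), 9701)) = Add(Mul(8, Add(16807, 60)), Add(-10581, 9701)) = Add(Mul(8, 16867), -880) = Add(134936, -880) = 134056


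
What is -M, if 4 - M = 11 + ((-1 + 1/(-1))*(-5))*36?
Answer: 367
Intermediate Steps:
M = -367 (M = 4 - (11 + ((-1 + 1/(-1))*(-5))*36) = 4 - (11 + ((-1 - 1)*(-5))*36) = 4 - (11 - 2*(-5)*36) = 4 - (11 + 10*36) = 4 - (11 + 360) = 4 - 1*371 = 4 - 371 = -367)
-M = -1*(-367) = 367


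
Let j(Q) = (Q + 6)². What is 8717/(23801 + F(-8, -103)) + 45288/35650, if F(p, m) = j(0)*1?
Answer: 695145553/424894525 ≈ 1.6360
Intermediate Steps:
j(Q) = (6 + Q)²
F(p, m) = 36 (F(p, m) = (6 + 0)²*1 = 6²*1 = 36*1 = 36)
8717/(23801 + F(-8, -103)) + 45288/35650 = 8717/(23801 + 36) + 45288/35650 = 8717/23837 + 45288*(1/35650) = 8717*(1/23837) + 22644/17825 = 8717/23837 + 22644/17825 = 695145553/424894525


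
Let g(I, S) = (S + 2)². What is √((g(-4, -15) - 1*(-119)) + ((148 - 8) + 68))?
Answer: 4*√31 ≈ 22.271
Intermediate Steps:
g(I, S) = (2 + S)²
√((g(-4, -15) - 1*(-119)) + ((148 - 8) + 68)) = √(((2 - 15)² - 1*(-119)) + ((148 - 8) + 68)) = √(((-13)² + 119) + (140 + 68)) = √((169 + 119) + 208) = √(288 + 208) = √496 = 4*√31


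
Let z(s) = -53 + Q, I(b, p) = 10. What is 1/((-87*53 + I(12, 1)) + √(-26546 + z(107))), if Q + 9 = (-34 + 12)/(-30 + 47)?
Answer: -78217/360328775 - 3*I*√854454/360328775 ≈ -0.00021707 - 7.696e-6*I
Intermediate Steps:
Q = -175/17 (Q = -9 + (-34 + 12)/(-30 + 47) = -9 - 22/17 = -175/17 ≈ -10.294)
z(s) = -1076/17 (z(s) = -53 - 175/17 = -1076/17)
1/((-87*53 + I(12, 1)) + √(-26546 + z(107))) = 1/((-87*53 + 10) + √(-26546 - 1076/17)) = 1/((-4611 + 10) + √(-452358/17)) = 1/(-4601 + 3*I*√854454/17)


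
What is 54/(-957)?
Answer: -18/319 ≈ -0.056426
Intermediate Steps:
54/(-957) = 54*(-1/957) = -18/319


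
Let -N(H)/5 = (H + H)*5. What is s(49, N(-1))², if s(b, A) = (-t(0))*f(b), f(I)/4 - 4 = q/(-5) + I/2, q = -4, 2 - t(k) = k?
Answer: 1373584/25 ≈ 54943.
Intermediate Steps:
N(H) = -50*H (N(H) = -5*(H + H)*5 = -5*2*H*5 = -50*H)
t(k) = 2 - k
f(I) = 96/5 + 2*I (f(I) = 16 + 4*(-4/(-5) + I/2) = 16 + 4*(-4*(-⅕) + I*(½)) = 16 + 4*(⅘ + I/2) = 16 + (16/5 + 2*I) = 96/5 + 2*I)
s(b, A) = -192/5 - 4*b (s(b, A) = (-(2 - 1*0))*(96/5 + 2*b) = (-(2 + 0))*(96/5 + 2*b) = (-1*2)*(96/5 + 2*b) = -2*(96/5 + 2*b) = -192/5 - 4*b)
s(49, N(-1))² = (-192/5 - 4*49)² = (-192/5 - 196)² = (-1172/5)² = 1373584/25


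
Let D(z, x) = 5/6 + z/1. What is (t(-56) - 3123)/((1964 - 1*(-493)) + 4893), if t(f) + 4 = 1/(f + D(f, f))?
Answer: -417143/980490 ≈ -0.42544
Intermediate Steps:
D(z, x) = ⅚ + z (D(z, x) = 5*(⅙) + z*1 = ⅚ + z)
t(f) = -4 + 1/(⅚ + 2*f) (t(f) = -4 + 1/(f + (⅚ + f)) = -4 + 1/(⅚ + 2*f))
(t(-56) - 3123)/((1964 - 1*(-493)) + 4893) = (2*(-7 - 24*(-56))/(5 + 12*(-56)) - 3123)/((1964 - 1*(-493)) + 4893) = (2*(-7 + 1344)/(5 - 672) - 3123)/((1964 + 493) + 4893) = (2*1337/(-667) - 3123)/(2457 + 4893) = (2*(-1/667)*1337 - 3123)/7350 = (-2674/667 - 3123)*(1/7350) = -2085715/667*1/7350 = -417143/980490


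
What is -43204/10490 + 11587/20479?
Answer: -381613543/107412355 ≈ -3.5528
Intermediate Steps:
-43204/10490 + 11587/20479 = -43204*1/10490 + 11587*(1/20479) = -21602/5245 + 11587/20479 = -381613543/107412355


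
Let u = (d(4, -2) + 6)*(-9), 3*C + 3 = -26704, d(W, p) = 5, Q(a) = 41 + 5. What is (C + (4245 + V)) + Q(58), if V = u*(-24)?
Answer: -6706/3 ≈ -2235.3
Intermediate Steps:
Q(a) = 46
C = -26707/3 (C = -1 + (⅓)*(-26704) = -1 - 26704/3 = -26707/3 ≈ -8902.3)
u = -99 (u = (5 + 6)*(-9) = 11*(-9) = -99)
V = 2376 (V = -99*(-24) = 2376)
(C + (4245 + V)) + Q(58) = (-26707/3 + (4245 + 2376)) + 46 = (-26707/3 + 6621) + 46 = -6844/3 + 46 = -6706/3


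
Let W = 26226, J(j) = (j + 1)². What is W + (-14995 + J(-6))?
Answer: 11256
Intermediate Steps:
J(j) = (1 + j)²
W + (-14995 + J(-6)) = 26226 + (-14995 + (1 - 6)²) = 26226 + (-14995 + (-5)²) = 26226 + (-14995 + 25) = 26226 - 14970 = 11256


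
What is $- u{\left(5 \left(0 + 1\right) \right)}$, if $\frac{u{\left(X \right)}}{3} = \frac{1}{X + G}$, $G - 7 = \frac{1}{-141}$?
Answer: $- \frac{423}{1691} \approx -0.25015$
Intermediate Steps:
$G = \frac{986}{141}$ ($G = 7 + \frac{1}{-141} = 7 - \frac{1}{141} = \frac{986}{141} \approx 6.9929$)
$u{\left(X \right)} = \frac{3}{\frac{986}{141} + X}$ ($u{\left(X \right)} = \frac{3}{X + \frac{986}{141}} = \frac{3}{\frac{986}{141} + X}$)
$- u{\left(5 \left(0 + 1\right) \right)} = - \frac{423}{986 + 141 \cdot 5 \left(0 + 1\right)} = - \frac{423}{986 + 141 \cdot 5 \cdot 1} = - \frac{423}{986 + 141 \cdot 5} = - \frac{423}{986 + 705} = - \frac{423}{1691}$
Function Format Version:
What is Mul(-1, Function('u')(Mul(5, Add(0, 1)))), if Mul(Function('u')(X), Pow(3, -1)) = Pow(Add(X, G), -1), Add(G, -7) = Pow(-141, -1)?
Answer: Rational(-423, 1691) ≈ -0.25015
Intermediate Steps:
G = Rational(986, 141) (G = Add(7, Pow(-141, -1)) = Add(7, Rational(-1, 141)) = Rational(986, 141) ≈ 6.9929)
Function('u')(X) = Mul(3, Pow(Add(Rational(986, 141), X), -1)) (Function('u')(X) = Mul(3, Pow(Add(X, Rational(986, 141)), -1)) = Mul(3, Pow(Add(Rational(986, 141), X), -1)))
Mul(-1, Function('u')(Mul(5, Add(0, 1)))) = Mul(-1, Mul(423, Pow(Add(986, Mul(141, Mul(5, Add(0, 1)))), -1))) = Mul(-1, Mul(423, Pow(Add(986, Mul(141, Mul(5, 1))), -1))) = Mul(-1, Mul(423, Pow(Add(986, Mul(141, 5)), -1))) = Mul(-1, Mul(423, Pow(Add(986, 705), -1))) = Mul(-1, Mul(423, Pow(1691, -1))) = Mul(-1, Mul(423, Rational(1, 1691))) = Mul(-1, Rational(423, 1691)) = Rational(-423, 1691)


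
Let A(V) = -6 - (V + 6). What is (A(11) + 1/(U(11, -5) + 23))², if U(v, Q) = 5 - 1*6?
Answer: 255025/484 ≈ 526.91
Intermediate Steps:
U(v, Q) = -1 (U(v, Q) = 5 - 6 = -1)
A(V) = -12 - V (A(V) = -6 - (6 + V) = -6 + (-6 - V) = -12 - V)
(A(11) + 1/(U(11, -5) + 23))² = ((-12 - 1*11) + 1/(-1 + 23))² = ((-12 - 11) + 1/22)² = (-23 + 1/22)² = (-505/22)² = 255025/484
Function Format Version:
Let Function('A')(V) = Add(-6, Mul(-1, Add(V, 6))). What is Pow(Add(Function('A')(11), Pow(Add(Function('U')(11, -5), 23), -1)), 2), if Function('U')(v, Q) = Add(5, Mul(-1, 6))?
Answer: Rational(255025, 484) ≈ 526.91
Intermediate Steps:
Function('U')(v, Q) = -1 (Function('U')(v, Q) = Add(5, -6) = -1)
Function('A')(V) = Add(-12, Mul(-1, V)) (Function('A')(V) = Add(-6, Mul(-1, Add(6, V))) = Add(-6, Add(-6, Mul(-1, V))) = Add(-12, Mul(-1, V)))
Pow(Add(Function('A')(11), Pow(Add(Function('U')(11, -5), 23), -1)), 2) = Pow(Add(Add(-12, Mul(-1, 11)), Pow(Add(-1, 23), -1)), 2) = Pow(Add(Add(-12, -11), Pow(22, -1)), 2) = Pow(Add(-23, Rational(1, 22)), 2) = Pow(Rational(-505, 22), 2) = Rational(255025, 484)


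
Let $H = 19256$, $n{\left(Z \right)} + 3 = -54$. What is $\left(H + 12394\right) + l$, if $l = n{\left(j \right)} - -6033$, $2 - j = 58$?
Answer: $37626$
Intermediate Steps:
$j = -56$ ($j = 2 - 58 = -56$)
$n{\left(Z \right)} = -57$ ($n{\left(Z \right)} = -3 - 54 = -57$)
$l = 5976$ ($l = -57 - -6033 = -57 + 6033 = 5976$)
$\left(H + 12394\right) + l = \left(19256 + 12394\right) + 5976 = 31650 + 5976 = 37626$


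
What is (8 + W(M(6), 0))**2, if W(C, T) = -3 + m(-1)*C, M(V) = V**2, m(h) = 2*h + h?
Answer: 10609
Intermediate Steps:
m(h) = 3*h
W(C, T) = -3 - 3*C (W(C, T) = -3 + (3*(-1))*C = -3 - 3*C)
(8 + W(M(6), 0))**2 = (8 + (-3 - 3*6**2))**2 = (8 + (-3 - 3*36))**2 = (8 + (-3 - 108))**2 = (8 - 111)**2 = (-103)**2 = 10609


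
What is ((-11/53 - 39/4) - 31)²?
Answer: 75394489/44944 ≈ 1677.5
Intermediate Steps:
((-11/53 - 39/4) - 31)² = (-2111/212 - 31)² = (-8683/212)² = 75394489/44944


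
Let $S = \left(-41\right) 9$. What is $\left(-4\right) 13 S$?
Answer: $19188$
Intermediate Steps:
$S = -369$
$\left(-4\right) 13 S = \left(-4\right) 13 \left(-369\right) = \left(-52\right) \left(-369\right) = 19188$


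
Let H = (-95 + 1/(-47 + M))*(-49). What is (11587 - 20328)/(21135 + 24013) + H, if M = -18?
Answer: 13662300187/2934620 ≈ 4655.6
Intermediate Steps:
H = 302624/65 (H = (-95 + 1/(-47 - 18))*(-49) = (-95 + 1/(-65))*(-49) = (-95 - 1/65)*(-49) = -6176/65*(-49) = 302624/65 ≈ 4655.8)
(11587 - 20328)/(21135 + 24013) + H = (11587 - 20328)/(21135 + 24013) + 302624/65 = -8741/45148 + 302624/65 = 13662300187/2934620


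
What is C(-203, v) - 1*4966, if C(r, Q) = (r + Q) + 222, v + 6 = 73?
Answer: -4880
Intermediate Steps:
v = 67 (v = -6 + 73 = 67)
C(r, Q) = 222 + Q + r (C(r, Q) = (Q + r) + 222 = 222 + Q + r)
C(-203, v) - 1*4966 = (222 + 67 - 203) - 1*4966 = 86 - 4966 = -4880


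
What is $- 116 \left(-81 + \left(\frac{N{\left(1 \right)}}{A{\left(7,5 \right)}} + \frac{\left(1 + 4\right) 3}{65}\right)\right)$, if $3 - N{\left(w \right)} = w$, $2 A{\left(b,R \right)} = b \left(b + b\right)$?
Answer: $\frac{5965184}{637} \approx 9364.5$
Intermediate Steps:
$A{\left(b,R \right)} = b^{2}$ ($A{\left(b,R \right)} = \frac{b \left(b + b\right)}{2} = \frac{b 2 b}{2} = \frac{2 b^{2}}{2} = b^{2}$)
$N{\left(w \right)} = 3 - w$
$- 116 \left(-81 + \left(\frac{N{\left(1 \right)}}{A{\left(7,5 \right)}} + \frac{\left(1 + 4\right) 3}{65}\right)\right) = - 116 \left(-81 + \left(\frac{3 - 1}{7^{2}} + \frac{\left(1 + 4\right) 3}{65}\right)\right) = - 116 \left(-81 + \left(\frac{3 - 1}{49} + 5 \cdot 3 \cdot \frac{1}{65}\right)\right) = - 116 \left(-81 + \left(2 \cdot \frac{1}{49} + 15 \cdot \frac{1}{65}\right)\right) = - 116 \left(-81 + \left(\frac{2}{49} + \frac{3}{13}\right)\right) = - 116 \left(-81 + \frac{173}{637}\right) = \left(-116\right) \left(- \frac{51424}{637}\right) = \frac{5965184}{637}$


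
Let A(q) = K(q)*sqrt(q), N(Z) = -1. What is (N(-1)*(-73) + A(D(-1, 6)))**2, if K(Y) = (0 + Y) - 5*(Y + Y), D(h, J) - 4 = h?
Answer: 7516 - 3942*sqrt(3) ≈ 688.26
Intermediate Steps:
D(h, J) = 4 + h
K(Y) = -9*Y (K(Y) = Y - 10*Y = -9*Y)
A(q) = -9*q**(3/2) (A(q) = (-9*q)*sqrt(q) = -9*q**(3/2))
(N(-1)*(-73) + A(D(-1, 6)))**2 = (-1*(-73) - 9*(4 - 1)**(3/2))**2 = (73 - 27*sqrt(3))**2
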